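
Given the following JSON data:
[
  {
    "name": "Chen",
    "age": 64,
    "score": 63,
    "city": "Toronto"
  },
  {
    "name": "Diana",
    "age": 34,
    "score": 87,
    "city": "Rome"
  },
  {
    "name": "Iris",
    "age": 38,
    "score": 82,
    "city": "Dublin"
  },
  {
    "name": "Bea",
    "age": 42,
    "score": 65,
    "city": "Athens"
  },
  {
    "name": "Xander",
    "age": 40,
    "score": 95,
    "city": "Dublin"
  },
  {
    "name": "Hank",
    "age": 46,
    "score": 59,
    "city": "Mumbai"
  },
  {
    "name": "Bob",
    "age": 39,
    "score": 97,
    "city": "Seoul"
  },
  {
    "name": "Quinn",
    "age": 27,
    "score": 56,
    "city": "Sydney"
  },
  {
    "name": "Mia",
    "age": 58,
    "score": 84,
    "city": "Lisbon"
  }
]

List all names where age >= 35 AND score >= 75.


Checking both conditions:
  Chen (age=64, score=63) -> no
  Diana (age=34, score=87) -> no
  Iris (age=38, score=82) -> YES
  Bea (age=42, score=65) -> no
  Xander (age=40, score=95) -> YES
  Hank (age=46, score=59) -> no
  Bob (age=39, score=97) -> YES
  Quinn (age=27, score=56) -> no
  Mia (age=58, score=84) -> YES


ANSWER: Iris, Xander, Bob, Mia


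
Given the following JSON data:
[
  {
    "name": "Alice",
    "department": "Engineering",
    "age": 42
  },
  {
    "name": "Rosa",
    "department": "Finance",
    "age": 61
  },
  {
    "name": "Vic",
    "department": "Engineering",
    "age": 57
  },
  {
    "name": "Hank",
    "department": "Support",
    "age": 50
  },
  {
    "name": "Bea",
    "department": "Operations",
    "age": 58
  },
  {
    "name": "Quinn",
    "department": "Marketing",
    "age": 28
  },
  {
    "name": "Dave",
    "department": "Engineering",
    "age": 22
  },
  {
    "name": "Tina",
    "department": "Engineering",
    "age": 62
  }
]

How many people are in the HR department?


Scanning records for department = HR
  No matches found
Count: 0

ANSWER: 0


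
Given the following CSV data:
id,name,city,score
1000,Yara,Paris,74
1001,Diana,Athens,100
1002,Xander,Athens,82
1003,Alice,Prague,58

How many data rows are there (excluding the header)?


Counting rows (excluding header):
Header: id,name,city,score
Data rows: 4

ANSWER: 4


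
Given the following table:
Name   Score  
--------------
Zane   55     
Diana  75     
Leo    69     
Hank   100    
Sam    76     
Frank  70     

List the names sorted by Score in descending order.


Sorting by Score (descending):
  Hank: 100
  Sam: 76
  Diana: 75
  Frank: 70
  Leo: 69
  Zane: 55


ANSWER: Hank, Sam, Diana, Frank, Leo, Zane


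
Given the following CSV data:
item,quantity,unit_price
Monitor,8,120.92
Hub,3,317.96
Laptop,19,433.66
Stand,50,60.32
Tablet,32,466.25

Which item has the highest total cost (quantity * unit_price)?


Computing row totals:
  Monitor: 967.36
  Hub: 953.88
  Laptop: 8239.54
  Stand: 3016.0
  Tablet: 14920.0
Maximum: Tablet (14920.0)

ANSWER: Tablet


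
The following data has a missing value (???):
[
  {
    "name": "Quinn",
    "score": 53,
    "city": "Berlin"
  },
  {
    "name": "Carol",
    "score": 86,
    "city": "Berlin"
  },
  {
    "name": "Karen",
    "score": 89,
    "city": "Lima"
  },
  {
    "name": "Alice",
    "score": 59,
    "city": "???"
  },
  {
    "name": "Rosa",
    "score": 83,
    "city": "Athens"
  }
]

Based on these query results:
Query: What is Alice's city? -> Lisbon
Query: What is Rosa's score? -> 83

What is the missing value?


The missing value is Alice's city
From query: Alice's city = Lisbon

ANSWER: Lisbon


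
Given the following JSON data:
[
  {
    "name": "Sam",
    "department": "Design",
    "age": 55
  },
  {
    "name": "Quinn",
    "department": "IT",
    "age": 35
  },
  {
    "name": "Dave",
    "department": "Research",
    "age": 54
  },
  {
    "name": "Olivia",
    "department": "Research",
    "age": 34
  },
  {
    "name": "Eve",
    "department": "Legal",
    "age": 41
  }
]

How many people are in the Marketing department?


Scanning records for department = Marketing
  No matches found
Count: 0

ANSWER: 0


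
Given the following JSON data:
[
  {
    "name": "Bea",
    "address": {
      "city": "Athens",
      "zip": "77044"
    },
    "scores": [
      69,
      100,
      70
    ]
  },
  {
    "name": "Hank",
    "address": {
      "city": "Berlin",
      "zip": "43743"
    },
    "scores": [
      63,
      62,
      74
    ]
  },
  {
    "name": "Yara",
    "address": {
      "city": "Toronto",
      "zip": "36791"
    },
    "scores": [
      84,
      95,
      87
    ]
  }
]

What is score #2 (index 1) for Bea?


Path: records[0].scores[1]
Value: 100

ANSWER: 100


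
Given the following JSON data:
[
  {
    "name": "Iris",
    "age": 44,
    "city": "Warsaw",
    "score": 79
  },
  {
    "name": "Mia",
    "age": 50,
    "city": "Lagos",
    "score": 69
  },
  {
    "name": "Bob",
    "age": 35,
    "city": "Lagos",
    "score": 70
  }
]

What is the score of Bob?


Looking up record where name = Bob
Record index: 2
Field 'score' = 70

ANSWER: 70


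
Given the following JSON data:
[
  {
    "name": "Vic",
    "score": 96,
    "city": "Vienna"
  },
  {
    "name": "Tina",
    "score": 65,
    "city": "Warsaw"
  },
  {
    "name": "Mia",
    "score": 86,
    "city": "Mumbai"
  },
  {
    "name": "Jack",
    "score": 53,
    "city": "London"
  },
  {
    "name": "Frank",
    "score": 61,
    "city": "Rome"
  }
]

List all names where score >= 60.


Filtering records where score >= 60:
  Vic (score=96) -> YES
  Tina (score=65) -> YES
  Mia (score=86) -> YES
  Jack (score=53) -> no
  Frank (score=61) -> YES


ANSWER: Vic, Tina, Mia, Frank


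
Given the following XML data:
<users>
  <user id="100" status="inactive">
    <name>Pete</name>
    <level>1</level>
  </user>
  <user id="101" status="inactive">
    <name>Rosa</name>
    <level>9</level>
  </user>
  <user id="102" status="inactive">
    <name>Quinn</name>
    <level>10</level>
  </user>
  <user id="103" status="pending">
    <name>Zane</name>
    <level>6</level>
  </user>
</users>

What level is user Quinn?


Finding user: Quinn
<level>10</level>

ANSWER: 10


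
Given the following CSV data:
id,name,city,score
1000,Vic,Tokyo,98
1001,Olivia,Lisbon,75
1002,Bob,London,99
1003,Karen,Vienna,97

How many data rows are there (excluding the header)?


Counting rows (excluding header):
Header: id,name,city,score
Data rows: 4

ANSWER: 4


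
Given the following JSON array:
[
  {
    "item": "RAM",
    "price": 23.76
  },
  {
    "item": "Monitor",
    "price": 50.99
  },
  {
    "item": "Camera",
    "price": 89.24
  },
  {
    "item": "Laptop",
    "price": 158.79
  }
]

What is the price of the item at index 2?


Array index 2 -> Camera
price = 89.24

ANSWER: 89.24


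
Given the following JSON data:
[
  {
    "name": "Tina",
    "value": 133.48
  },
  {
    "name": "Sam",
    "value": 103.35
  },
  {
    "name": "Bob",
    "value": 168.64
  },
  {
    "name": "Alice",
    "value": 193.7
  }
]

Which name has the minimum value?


Comparing values:
  Tina: 133.48
  Sam: 103.35
  Bob: 168.64
  Alice: 193.7
Minimum: Sam (103.35)

ANSWER: Sam


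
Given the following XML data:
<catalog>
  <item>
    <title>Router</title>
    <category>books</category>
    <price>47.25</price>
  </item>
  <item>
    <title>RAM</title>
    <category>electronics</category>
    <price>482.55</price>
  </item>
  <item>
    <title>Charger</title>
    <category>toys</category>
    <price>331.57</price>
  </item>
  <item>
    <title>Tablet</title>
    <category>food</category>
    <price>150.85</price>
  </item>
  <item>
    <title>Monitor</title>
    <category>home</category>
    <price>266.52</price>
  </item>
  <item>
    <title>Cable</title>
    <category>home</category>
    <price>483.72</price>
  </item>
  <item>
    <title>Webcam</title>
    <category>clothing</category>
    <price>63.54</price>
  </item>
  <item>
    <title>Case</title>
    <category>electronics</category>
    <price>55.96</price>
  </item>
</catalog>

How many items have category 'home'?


Scanning <item> elements for <category>home</category>:
  Item 5: Monitor -> MATCH
  Item 6: Cable -> MATCH
Count: 2

ANSWER: 2


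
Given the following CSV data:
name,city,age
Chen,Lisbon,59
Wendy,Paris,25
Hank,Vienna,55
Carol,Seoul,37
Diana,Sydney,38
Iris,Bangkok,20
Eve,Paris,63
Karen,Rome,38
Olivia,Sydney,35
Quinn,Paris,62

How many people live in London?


Scanning city column for 'London':
Total matches: 0

ANSWER: 0


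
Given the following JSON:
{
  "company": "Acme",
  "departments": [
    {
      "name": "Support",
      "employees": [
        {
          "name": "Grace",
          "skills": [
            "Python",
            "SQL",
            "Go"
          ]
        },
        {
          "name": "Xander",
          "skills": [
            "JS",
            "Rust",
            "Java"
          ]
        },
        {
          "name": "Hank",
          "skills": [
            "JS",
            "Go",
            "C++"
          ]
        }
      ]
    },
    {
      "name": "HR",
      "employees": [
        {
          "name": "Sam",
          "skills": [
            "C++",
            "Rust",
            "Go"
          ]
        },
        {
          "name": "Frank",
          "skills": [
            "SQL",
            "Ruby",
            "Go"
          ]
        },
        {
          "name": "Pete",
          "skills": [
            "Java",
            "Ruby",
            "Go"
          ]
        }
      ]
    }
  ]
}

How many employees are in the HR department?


Path: departments[1].employees
Count: 3

ANSWER: 3


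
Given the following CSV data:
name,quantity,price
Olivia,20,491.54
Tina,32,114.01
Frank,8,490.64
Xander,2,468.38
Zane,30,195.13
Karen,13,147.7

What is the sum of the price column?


Values in 'price' column:
  Row 1: 491.54
  Row 2: 114.01
  Row 3: 490.64
  Row 4: 468.38
  Row 5: 195.13
  Row 6: 147.7
Sum = 491.54 + 114.01 + 490.64 + 468.38 + 195.13 + 147.7 = 1907.4

ANSWER: 1907.4


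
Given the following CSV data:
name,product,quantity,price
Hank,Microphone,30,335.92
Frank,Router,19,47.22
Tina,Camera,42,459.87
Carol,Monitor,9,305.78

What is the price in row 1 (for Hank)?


Row 1: Hank
Column 'price' = 335.92

ANSWER: 335.92


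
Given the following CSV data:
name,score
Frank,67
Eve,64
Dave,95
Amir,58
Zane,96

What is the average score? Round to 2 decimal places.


Scores: 67, 64, 95, 58, 96
Sum = 380
Count = 5
Average = 380 / 5 = 76.00

ANSWER: 76.00


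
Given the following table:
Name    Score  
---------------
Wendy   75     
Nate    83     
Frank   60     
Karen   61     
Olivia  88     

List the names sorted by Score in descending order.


Sorting by Score (descending):
  Olivia: 88
  Nate: 83
  Wendy: 75
  Karen: 61
  Frank: 60


ANSWER: Olivia, Nate, Wendy, Karen, Frank


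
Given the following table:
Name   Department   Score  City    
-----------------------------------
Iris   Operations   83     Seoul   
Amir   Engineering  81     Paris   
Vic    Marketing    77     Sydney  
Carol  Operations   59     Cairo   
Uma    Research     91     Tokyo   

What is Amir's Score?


Row 2: Amir
Score = 81

ANSWER: 81


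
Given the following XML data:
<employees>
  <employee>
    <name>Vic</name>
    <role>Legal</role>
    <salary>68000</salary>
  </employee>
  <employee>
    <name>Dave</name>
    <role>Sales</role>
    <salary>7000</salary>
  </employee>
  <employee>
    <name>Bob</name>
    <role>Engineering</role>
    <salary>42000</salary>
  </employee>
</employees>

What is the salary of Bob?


Searching for <employee> with <name>Bob</name>
Found at position 3
<salary>42000</salary>

ANSWER: 42000


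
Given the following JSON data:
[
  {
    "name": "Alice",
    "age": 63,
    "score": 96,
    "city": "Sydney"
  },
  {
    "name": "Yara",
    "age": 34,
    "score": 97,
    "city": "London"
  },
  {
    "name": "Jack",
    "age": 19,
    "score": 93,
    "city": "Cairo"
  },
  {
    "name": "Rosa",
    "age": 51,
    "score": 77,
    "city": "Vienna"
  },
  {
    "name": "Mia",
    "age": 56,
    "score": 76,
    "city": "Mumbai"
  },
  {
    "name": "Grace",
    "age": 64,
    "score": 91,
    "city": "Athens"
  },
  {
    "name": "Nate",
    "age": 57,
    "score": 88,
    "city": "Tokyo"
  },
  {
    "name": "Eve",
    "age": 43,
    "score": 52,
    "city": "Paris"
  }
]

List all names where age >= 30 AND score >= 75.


Checking both conditions:
  Alice (age=63, score=96) -> YES
  Yara (age=34, score=97) -> YES
  Jack (age=19, score=93) -> no
  Rosa (age=51, score=77) -> YES
  Mia (age=56, score=76) -> YES
  Grace (age=64, score=91) -> YES
  Nate (age=57, score=88) -> YES
  Eve (age=43, score=52) -> no


ANSWER: Alice, Yara, Rosa, Mia, Grace, Nate


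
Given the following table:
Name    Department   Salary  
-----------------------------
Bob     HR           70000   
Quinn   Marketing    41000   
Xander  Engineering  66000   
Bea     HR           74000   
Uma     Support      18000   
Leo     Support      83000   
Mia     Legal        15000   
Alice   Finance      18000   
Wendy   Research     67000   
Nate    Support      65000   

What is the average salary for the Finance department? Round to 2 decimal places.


Finance department members:
  Alice: 18000
Sum = 18000
Count = 1
Average = 18000 / 1 = 18000.00

ANSWER: 18000.00


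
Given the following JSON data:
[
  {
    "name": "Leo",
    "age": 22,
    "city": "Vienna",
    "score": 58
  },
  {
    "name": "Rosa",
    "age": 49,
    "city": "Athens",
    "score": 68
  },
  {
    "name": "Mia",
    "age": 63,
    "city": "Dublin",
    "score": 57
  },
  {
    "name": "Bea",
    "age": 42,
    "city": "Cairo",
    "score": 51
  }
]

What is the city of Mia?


Looking up record where name = Mia
Record index: 2
Field 'city' = Dublin

ANSWER: Dublin


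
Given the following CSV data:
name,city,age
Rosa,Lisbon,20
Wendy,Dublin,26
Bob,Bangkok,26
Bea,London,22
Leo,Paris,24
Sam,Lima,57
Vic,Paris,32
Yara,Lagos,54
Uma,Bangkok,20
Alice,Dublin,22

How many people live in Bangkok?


Scanning city column for 'Bangkok':
  Row 3: Bob -> MATCH
  Row 9: Uma -> MATCH
Total matches: 2

ANSWER: 2


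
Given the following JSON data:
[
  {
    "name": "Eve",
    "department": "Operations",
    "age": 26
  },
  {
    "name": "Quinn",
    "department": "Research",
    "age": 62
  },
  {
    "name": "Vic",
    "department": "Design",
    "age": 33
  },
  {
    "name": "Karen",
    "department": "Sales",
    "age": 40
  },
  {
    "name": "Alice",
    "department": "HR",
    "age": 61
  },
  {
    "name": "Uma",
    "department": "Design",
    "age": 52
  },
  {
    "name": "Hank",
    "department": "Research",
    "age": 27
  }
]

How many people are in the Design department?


Scanning records for department = Design
  Record 2: Vic
  Record 5: Uma
Count: 2

ANSWER: 2


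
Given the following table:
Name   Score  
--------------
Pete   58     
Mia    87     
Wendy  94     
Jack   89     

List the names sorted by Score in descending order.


Sorting by Score (descending):
  Wendy: 94
  Jack: 89
  Mia: 87
  Pete: 58


ANSWER: Wendy, Jack, Mia, Pete


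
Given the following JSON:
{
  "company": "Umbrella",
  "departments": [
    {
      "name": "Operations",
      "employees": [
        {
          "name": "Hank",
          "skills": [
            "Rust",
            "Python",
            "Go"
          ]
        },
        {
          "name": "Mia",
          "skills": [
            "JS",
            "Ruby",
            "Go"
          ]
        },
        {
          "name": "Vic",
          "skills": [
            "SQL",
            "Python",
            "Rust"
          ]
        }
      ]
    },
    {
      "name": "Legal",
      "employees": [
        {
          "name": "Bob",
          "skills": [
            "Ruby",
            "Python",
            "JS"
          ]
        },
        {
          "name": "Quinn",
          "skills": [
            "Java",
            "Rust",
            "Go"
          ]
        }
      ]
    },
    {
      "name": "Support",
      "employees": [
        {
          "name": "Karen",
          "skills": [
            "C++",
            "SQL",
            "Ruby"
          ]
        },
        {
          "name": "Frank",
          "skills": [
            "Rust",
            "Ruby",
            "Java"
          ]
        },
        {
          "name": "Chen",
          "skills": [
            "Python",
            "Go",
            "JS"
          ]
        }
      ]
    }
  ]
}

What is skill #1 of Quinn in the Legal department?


Path: departments[1].employees[1].skills[0]
Value: Java

ANSWER: Java


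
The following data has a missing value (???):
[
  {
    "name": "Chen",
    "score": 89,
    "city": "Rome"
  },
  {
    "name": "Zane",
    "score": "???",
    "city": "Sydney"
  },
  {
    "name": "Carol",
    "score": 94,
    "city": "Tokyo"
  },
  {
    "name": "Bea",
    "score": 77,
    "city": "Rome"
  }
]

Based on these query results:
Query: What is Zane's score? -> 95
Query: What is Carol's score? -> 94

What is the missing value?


The missing value is Zane's score
From query: Zane's score = 95

ANSWER: 95


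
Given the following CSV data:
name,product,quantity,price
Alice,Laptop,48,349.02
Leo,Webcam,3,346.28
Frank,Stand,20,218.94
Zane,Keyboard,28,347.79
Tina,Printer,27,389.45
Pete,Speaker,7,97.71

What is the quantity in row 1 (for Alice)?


Row 1: Alice
Column 'quantity' = 48

ANSWER: 48


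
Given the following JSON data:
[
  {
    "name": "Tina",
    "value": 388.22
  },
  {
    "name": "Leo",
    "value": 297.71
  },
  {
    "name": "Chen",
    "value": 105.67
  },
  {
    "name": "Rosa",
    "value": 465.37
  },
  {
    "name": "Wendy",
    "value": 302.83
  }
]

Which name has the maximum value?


Comparing values:
  Tina: 388.22
  Leo: 297.71
  Chen: 105.67
  Rosa: 465.37
  Wendy: 302.83
Maximum: Rosa (465.37)

ANSWER: Rosa


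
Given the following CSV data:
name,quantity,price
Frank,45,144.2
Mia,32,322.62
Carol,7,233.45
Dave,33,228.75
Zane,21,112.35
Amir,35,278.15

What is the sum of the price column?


Values in 'price' column:
  Row 1: 144.2
  Row 2: 322.62
  Row 3: 233.45
  Row 4: 228.75
  Row 5: 112.35
  Row 6: 278.15
Sum = 144.2 + 322.62 + 233.45 + 228.75 + 112.35 + 278.15 = 1319.52

ANSWER: 1319.52


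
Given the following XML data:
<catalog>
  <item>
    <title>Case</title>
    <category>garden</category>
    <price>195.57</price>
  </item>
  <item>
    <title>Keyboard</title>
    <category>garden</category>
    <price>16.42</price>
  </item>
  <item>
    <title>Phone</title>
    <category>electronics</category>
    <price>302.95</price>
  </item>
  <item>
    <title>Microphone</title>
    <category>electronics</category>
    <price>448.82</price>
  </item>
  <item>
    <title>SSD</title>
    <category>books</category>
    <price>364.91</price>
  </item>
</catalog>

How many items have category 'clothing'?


Scanning <item> elements for <category>clothing</category>:
Count: 0

ANSWER: 0


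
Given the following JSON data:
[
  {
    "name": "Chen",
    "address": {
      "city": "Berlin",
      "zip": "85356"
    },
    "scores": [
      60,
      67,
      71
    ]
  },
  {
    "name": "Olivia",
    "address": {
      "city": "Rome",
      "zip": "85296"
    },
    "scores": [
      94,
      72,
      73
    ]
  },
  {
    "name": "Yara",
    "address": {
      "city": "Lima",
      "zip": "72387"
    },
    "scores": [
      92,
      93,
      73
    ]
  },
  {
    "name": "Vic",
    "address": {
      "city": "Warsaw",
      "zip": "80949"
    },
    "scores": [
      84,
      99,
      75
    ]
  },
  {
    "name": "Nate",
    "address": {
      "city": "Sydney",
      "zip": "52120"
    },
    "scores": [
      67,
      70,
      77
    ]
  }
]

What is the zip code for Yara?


Path: records[2].address.zip
Value: 72387

ANSWER: 72387


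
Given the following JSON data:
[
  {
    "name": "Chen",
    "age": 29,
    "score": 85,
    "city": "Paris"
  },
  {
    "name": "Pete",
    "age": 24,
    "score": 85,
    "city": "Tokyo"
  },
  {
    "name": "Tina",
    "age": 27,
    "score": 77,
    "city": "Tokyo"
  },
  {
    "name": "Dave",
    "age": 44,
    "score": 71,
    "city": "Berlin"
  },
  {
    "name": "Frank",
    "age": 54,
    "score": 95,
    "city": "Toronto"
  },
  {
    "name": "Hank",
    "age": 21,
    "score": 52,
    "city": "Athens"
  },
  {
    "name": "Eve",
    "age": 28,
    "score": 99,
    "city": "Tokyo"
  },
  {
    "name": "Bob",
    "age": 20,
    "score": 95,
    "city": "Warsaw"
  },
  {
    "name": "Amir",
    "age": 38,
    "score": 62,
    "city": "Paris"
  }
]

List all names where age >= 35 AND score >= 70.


Checking both conditions:
  Chen (age=29, score=85) -> no
  Pete (age=24, score=85) -> no
  Tina (age=27, score=77) -> no
  Dave (age=44, score=71) -> YES
  Frank (age=54, score=95) -> YES
  Hank (age=21, score=52) -> no
  Eve (age=28, score=99) -> no
  Bob (age=20, score=95) -> no
  Amir (age=38, score=62) -> no


ANSWER: Dave, Frank


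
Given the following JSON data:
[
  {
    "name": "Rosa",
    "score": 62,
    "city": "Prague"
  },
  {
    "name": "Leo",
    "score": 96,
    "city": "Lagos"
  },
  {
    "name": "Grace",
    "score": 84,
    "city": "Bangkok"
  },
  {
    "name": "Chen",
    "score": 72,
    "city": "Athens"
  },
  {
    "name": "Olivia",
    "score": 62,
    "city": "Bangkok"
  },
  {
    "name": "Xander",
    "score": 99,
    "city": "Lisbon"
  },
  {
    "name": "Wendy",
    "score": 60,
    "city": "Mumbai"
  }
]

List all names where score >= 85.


Filtering records where score >= 85:
  Rosa (score=62) -> no
  Leo (score=96) -> YES
  Grace (score=84) -> no
  Chen (score=72) -> no
  Olivia (score=62) -> no
  Xander (score=99) -> YES
  Wendy (score=60) -> no


ANSWER: Leo, Xander


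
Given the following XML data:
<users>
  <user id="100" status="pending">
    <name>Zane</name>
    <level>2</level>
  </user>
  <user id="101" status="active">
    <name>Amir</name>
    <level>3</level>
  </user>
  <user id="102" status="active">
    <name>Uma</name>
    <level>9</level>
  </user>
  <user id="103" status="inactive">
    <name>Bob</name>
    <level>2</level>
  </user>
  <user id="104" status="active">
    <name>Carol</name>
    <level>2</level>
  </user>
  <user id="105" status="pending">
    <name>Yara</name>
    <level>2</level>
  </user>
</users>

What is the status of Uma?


Finding user with name = Uma
user id="102" status="active"

ANSWER: active


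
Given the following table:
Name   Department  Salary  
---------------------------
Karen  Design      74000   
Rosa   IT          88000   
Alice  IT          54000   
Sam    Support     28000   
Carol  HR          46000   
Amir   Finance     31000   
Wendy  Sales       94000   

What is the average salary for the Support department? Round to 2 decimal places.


Support department members:
  Sam: 28000
Sum = 28000
Count = 1
Average = 28000 / 1 = 28000.00

ANSWER: 28000.00


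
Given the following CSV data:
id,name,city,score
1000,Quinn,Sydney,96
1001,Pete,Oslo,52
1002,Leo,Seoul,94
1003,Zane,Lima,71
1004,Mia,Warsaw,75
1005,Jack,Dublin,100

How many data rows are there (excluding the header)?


Counting rows (excluding header):
Header: id,name,city,score
Data rows: 6

ANSWER: 6


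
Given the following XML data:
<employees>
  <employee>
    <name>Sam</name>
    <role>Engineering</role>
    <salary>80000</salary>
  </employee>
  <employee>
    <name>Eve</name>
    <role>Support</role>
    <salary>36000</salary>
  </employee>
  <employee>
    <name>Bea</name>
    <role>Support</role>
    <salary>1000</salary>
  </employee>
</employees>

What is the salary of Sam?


Searching for <employee> with <name>Sam</name>
Found at position 1
<salary>80000</salary>

ANSWER: 80000


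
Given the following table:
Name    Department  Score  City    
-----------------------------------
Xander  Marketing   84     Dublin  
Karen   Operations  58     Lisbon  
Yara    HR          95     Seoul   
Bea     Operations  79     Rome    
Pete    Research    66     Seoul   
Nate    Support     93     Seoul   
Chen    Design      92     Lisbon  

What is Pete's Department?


Row 5: Pete
Department = Research

ANSWER: Research


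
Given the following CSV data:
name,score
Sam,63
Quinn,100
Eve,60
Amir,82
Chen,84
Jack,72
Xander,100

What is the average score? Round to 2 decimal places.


Scores: 63, 100, 60, 82, 84, 72, 100
Sum = 561
Count = 7
Average = 561 / 7 = 80.14

ANSWER: 80.14


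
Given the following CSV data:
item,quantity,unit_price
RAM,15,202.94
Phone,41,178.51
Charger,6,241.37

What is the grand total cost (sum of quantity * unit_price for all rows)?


Computing row totals:
  RAM: 15 * 202.94 = 3044.1
  Phone: 41 * 178.51 = 7318.91
  Charger: 6 * 241.37 = 1448.22
Grand total = 3044.1 + 7318.91 + 1448.22 = 11811.23

ANSWER: 11811.23


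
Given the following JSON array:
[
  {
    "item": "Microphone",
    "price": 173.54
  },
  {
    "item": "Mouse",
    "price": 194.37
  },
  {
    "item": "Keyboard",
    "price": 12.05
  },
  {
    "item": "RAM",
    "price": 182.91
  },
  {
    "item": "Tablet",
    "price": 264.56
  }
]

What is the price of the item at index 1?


Array index 1 -> Mouse
price = 194.37

ANSWER: 194.37


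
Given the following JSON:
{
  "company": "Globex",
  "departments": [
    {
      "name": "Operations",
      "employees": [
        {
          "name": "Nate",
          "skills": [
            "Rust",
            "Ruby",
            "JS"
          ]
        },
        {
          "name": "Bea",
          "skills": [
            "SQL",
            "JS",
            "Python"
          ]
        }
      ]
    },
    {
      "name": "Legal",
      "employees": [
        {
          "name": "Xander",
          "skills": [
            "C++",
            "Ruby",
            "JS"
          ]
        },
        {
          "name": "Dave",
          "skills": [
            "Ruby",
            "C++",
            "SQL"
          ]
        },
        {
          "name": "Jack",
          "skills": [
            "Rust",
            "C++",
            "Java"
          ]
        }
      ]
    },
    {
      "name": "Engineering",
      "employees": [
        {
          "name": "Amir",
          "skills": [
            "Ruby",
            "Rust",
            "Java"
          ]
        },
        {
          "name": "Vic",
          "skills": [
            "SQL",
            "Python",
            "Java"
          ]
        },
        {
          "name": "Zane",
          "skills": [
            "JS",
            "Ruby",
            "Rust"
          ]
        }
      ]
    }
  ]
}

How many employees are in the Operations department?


Path: departments[0].employees
Count: 2

ANSWER: 2


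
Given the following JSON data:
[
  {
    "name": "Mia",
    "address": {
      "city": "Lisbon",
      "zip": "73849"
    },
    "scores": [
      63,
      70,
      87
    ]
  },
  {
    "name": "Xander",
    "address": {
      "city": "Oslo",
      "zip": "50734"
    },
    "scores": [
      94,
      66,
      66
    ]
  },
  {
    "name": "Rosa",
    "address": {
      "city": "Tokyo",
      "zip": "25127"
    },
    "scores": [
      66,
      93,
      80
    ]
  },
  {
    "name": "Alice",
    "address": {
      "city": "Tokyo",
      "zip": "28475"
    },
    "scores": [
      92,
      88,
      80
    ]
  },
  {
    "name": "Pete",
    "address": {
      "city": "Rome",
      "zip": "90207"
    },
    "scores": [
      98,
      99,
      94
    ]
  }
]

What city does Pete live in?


Path: records[4].address.city
Value: Rome

ANSWER: Rome


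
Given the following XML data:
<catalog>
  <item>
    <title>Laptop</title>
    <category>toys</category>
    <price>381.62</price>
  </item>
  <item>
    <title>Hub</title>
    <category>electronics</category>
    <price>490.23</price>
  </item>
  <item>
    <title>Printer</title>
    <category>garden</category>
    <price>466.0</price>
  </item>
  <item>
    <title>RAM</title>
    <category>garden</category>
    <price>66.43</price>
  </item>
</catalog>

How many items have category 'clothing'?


Scanning <item> elements for <category>clothing</category>:
Count: 0

ANSWER: 0


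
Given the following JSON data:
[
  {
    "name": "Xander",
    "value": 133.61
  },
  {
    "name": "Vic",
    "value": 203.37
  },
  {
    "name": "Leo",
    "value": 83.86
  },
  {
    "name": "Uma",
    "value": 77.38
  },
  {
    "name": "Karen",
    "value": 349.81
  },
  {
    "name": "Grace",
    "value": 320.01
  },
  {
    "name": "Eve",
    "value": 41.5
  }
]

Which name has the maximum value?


Comparing values:
  Xander: 133.61
  Vic: 203.37
  Leo: 83.86
  Uma: 77.38
  Karen: 349.81
  Grace: 320.01
  Eve: 41.5
Maximum: Karen (349.81)

ANSWER: Karen


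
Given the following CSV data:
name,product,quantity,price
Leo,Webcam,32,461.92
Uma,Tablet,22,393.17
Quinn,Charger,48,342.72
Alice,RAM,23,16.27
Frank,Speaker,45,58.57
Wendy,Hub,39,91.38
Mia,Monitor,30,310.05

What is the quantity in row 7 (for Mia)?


Row 7: Mia
Column 'quantity' = 30

ANSWER: 30


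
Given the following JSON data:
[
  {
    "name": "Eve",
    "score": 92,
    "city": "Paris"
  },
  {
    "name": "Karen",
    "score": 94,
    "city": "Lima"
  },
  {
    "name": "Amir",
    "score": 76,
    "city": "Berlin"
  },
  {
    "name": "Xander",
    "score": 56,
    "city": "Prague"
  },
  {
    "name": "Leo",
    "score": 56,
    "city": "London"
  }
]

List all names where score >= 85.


Filtering records where score >= 85:
  Eve (score=92) -> YES
  Karen (score=94) -> YES
  Amir (score=76) -> no
  Xander (score=56) -> no
  Leo (score=56) -> no


ANSWER: Eve, Karen


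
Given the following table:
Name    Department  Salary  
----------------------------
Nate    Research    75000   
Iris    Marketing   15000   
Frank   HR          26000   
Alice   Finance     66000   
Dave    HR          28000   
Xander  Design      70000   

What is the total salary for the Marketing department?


Marketing department members:
  Iris: 15000
Total = 15000 = 15000

ANSWER: 15000


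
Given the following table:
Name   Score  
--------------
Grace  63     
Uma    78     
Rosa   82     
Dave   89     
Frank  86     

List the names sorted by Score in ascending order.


Sorting by Score (ascending):
  Grace: 63
  Uma: 78
  Rosa: 82
  Frank: 86
  Dave: 89


ANSWER: Grace, Uma, Rosa, Frank, Dave


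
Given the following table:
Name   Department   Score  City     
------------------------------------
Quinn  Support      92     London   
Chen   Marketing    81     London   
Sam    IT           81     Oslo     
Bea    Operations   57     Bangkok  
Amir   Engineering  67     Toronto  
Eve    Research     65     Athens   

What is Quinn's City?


Row 1: Quinn
City = London

ANSWER: London


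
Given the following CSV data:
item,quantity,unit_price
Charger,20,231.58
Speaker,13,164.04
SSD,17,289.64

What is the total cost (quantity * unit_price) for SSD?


Row: SSD
quantity = 17
unit_price = 289.64
total = 17 * 289.64 = 4923.88

ANSWER: 4923.88


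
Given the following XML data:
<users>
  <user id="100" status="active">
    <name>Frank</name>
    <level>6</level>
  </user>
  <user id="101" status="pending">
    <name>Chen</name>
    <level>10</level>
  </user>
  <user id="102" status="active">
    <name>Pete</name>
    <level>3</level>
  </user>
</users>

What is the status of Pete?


Finding user with name = Pete
user id="102" status="active"

ANSWER: active


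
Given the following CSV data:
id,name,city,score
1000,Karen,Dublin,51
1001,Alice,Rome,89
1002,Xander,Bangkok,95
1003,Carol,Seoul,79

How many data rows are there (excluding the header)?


Counting rows (excluding header):
Header: id,name,city,score
Data rows: 4

ANSWER: 4


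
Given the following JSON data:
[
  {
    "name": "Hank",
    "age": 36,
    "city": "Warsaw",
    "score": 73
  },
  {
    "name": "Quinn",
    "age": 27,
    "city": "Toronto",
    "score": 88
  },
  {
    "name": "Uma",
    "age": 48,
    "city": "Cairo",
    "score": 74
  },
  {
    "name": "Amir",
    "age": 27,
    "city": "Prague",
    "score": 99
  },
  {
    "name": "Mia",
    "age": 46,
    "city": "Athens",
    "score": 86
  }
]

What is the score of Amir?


Looking up record where name = Amir
Record index: 3
Field 'score' = 99

ANSWER: 99


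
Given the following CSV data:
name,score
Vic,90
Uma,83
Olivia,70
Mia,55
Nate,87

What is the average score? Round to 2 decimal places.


Scores: 90, 83, 70, 55, 87
Sum = 385
Count = 5
Average = 385 / 5 = 77.00

ANSWER: 77.00


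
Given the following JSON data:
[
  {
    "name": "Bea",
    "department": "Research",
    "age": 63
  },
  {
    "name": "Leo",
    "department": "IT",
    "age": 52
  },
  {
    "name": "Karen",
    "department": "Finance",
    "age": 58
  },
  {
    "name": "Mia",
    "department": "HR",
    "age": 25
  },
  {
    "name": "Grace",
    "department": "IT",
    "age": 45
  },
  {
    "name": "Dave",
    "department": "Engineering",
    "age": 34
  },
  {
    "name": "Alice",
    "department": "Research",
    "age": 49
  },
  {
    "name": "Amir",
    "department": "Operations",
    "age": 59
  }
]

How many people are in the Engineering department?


Scanning records for department = Engineering
  Record 5: Dave
Count: 1

ANSWER: 1


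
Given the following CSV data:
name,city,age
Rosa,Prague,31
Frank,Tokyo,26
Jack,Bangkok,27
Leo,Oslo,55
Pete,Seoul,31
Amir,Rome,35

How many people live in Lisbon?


Scanning city column for 'Lisbon':
Total matches: 0

ANSWER: 0


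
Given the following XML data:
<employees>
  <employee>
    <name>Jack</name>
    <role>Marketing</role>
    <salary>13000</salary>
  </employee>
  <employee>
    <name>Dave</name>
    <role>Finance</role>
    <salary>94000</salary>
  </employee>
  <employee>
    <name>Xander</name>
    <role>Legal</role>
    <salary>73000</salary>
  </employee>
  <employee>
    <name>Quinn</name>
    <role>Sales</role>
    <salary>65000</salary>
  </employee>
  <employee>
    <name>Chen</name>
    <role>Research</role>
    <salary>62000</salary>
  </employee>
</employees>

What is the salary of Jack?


Searching for <employee> with <name>Jack</name>
Found at position 1
<salary>13000</salary>

ANSWER: 13000


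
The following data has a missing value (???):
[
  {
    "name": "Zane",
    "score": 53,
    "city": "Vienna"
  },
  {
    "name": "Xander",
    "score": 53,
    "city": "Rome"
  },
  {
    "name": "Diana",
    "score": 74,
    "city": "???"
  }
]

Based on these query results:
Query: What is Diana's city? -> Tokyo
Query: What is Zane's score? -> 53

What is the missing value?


The missing value is Diana's city
From query: Diana's city = Tokyo

ANSWER: Tokyo


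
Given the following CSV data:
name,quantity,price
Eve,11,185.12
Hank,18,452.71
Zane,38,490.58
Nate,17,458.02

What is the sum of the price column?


Values in 'price' column:
  Row 1: 185.12
  Row 2: 452.71
  Row 3: 490.58
  Row 4: 458.02
Sum = 185.12 + 452.71 + 490.58 + 458.02 = 1586.43

ANSWER: 1586.43


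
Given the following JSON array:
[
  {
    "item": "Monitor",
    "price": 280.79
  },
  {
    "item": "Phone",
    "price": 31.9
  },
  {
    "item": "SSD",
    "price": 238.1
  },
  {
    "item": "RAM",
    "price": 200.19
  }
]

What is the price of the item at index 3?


Array index 3 -> RAM
price = 200.19

ANSWER: 200.19


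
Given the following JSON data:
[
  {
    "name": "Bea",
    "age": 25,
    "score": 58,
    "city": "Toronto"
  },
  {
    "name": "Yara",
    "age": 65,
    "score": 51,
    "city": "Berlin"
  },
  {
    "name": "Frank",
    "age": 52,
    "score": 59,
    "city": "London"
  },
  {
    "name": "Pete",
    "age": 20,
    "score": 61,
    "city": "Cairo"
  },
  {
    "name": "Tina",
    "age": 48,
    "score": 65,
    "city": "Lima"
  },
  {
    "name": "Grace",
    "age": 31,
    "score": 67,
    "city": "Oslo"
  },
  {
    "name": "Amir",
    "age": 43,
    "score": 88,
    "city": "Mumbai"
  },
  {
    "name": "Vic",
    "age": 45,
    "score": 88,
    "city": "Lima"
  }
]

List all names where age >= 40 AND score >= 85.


Checking both conditions:
  Bea (age=25, score=58) -> no
  Yara (age=65, score=51) -> no
  Frank (age=52, score=59) -> no
  Pete (age=20, score=61) -> no
  Tina (age=48, score=65) -> no
  Grace (age=31, score=67) -> no
  Amir (age=43, score=88) -> YES
  Vic (age=45, score=88) -> YES


ANSWER: Amir, Vic


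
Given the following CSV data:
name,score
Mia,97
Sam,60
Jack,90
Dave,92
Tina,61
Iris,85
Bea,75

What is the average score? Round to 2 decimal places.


Scores: 97, 60, 90, 92, 61, 85, 75
Sum = 560
Count = 7
Average = 560 / 7 = 80.00

ANSWER: 80.00


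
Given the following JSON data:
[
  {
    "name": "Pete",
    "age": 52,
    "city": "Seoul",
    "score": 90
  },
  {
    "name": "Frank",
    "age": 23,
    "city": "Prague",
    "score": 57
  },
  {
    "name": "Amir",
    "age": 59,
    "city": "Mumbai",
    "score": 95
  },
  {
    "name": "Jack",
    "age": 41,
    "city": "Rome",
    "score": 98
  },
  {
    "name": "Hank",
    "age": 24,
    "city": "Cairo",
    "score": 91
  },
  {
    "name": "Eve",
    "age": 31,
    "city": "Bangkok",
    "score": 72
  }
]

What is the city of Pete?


Looking up record where name = Pete
Record index: 0
Field 'city' = Seoul

ANSWER: Seoul


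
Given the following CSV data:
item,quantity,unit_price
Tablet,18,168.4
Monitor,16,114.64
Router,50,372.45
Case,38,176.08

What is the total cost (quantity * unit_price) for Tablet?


Row: Tablet
quantity = 18
unit_price = 168.4
total = 18 * 168.4 = 3031.2

ANSWER: 3031.2


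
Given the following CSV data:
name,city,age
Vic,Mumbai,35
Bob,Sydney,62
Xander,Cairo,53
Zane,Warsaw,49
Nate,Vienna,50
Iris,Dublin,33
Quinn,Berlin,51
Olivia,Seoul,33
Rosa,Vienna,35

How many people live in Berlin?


Scanning city column for 'Berlin':
  Row 7: Quinn -> MATCH
Total matches: 1

ANSWER: 1


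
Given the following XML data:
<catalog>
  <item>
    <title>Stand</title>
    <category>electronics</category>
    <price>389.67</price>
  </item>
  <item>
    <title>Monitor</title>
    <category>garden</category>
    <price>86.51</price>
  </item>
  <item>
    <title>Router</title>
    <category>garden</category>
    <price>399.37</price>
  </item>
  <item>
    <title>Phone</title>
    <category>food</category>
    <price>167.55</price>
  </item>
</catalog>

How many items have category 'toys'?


Scanning <item> elements for <category>toys</category>:
Count: 0

ANSWER: 0


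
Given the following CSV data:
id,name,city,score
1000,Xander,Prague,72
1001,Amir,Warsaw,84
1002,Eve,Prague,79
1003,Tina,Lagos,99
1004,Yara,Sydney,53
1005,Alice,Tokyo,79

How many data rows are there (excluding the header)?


Counting rows (excluding header):
Header: id,name,city,score
Data rows: 6

ANSWER: 6


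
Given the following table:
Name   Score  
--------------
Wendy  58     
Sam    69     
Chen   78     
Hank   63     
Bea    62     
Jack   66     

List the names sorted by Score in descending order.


Sorting by Score (descending):
  Chen: 78
  Sam: 69
  Jack: 66
  Hank: 63
  Bea: 62
  Wendy: 58


ANSWER: Chen, Sam, Jack, Hank, Bea, Wendy


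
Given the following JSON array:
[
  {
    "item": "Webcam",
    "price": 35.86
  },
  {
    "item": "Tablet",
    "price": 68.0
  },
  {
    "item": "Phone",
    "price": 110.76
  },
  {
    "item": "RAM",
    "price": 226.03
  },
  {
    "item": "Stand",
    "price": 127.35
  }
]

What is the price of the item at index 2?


Array index 2 -> Phone
price = 110.76

ANSWER: 110.76


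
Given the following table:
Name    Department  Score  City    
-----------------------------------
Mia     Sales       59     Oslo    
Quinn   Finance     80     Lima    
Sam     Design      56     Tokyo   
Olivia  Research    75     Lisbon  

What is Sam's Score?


Row 3: Sam
Score = 56

ANSWER: 56


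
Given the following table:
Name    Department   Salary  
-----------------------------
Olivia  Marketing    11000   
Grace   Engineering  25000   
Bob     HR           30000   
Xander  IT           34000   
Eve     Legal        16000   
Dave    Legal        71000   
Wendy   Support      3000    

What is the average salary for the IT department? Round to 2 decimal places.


IT department members:
  Xander: 34000
Sum = 34000
Count = 1
Average = 34000 / 1 = 34000.00

ANSWER: 34000.00
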